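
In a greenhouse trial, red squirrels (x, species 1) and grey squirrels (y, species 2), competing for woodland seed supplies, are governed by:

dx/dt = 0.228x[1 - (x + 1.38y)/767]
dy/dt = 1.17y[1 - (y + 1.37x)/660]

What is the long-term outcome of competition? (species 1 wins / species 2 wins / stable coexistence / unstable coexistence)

Compare the nullcline intercepts: K1/α12 = 767/1.38 = 556 < K2 = 660; K2/α21 = 660/1.37 = 482 < K1 = 767.
Since both are reversed, neither can invade when rare; the interior point is a saddle.

unstable coexistence (outcome depends on initial conditions)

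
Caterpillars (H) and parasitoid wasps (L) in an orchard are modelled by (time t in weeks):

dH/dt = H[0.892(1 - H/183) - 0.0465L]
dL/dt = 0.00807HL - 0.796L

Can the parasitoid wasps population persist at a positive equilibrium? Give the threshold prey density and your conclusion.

The predator equation gives dL/dt > 0 only when H > 0.796/0.00807 = 98.6.
Without the predator, H → K = 183. Since 183 > 98.6, the predator can invade and persist.

Threshold H = 98.6; K > 98.6, so yes, the predator persists.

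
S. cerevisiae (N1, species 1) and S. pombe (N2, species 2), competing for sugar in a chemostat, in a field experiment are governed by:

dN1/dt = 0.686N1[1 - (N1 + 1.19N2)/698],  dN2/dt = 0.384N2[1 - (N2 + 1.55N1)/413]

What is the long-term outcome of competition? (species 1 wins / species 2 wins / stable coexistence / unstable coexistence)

species 1 excludes species 2

Compare the nullcline intercepts: K1/α12 = 698/1.19 = 587 > K2 = 413; K2/α21 = 413/1.55 = 266 < K1 = 698.
Since the inequalities point opposite ways, species 1 can invade but species 2 cannot.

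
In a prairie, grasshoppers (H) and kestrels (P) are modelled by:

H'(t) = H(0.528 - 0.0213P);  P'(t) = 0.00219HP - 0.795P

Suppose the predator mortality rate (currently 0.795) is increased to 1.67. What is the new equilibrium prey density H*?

H* ≈ 763

At the interior fixed point, setting dP/dt = 0 with P > 0 fixes H* = (predator death rate)/(HP coefficient) — independent of the other coefficients.
With the change, H* = 1.67/0.00219 = 763; it rises from 363.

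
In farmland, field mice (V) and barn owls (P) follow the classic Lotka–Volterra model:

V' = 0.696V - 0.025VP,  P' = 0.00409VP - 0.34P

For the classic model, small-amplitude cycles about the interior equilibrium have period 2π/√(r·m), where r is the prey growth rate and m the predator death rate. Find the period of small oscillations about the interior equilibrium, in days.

Here r = 0.696 and m = 0.34, so r·m = 0.237.
ω = √0.237 = 0.486 per day, hence T = 2π/ω ≈ 12.9 days.

T ≈ 12.9 days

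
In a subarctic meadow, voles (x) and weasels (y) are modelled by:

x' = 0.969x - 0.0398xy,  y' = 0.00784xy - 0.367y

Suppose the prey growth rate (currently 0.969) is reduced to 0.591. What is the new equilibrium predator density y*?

y* ≈ 14.8

At the interior fixed point, setting dx/dt = 0 with x > 0 fixes y* = (prey growth rate)/(xy coefficient) — independent of the other coefficients.
With the change, y* = 0.591/0.0398 = 14.8; it falls from 24.3.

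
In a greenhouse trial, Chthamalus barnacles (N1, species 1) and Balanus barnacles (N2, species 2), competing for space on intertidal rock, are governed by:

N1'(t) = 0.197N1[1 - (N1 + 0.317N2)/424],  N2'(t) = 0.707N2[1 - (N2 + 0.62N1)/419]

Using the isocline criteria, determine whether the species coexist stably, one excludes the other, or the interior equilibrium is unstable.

stable coexistence

Compare the nullcline intercepts: K1/α12 = 424/0.317 = 1340 > K2 = 419; K2/α21 = 419/0.62 = 676 > K1 = 424.
Since both inequalities hold, each species can invade when rare, so the interior equilibrium is stable.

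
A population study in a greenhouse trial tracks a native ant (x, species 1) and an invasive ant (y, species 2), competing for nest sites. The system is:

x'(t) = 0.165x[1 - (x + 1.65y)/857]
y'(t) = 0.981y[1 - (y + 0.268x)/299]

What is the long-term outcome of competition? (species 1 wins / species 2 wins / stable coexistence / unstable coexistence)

stable coexistence

Compare the nullcline intercepts: K1/α12 = 857/1.65 = 519 > K2 = 299; K2/α21 = 299/0.268 = 1120 > K1 = 857.
Since both inequalities hold, each species can invade when rare, so the interior equilibrium is stable.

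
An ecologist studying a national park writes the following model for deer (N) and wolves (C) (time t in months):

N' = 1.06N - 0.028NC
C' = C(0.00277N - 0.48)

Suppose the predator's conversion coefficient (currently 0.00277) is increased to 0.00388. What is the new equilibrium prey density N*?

N* ≈ 124

At the interior fixed point, setting dC/dt = 0 with C > 0 fixes N* = (predator death rate)/(NC coefficient) — independent of the other coefficients.
With the change, N* = 0.48/0.00388 = 124; it falls from 173.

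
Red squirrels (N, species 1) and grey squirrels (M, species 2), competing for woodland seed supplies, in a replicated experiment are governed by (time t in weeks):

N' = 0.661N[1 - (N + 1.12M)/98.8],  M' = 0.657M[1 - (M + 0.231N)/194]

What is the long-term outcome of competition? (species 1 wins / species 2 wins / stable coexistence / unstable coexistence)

species 2 excludes species 1

Compare the nullcline intercepts: K1/α12 = 98.8/1.12 = 88.2 < K2 = 194; K2/α21 = 194/0.231 = 840 > K1 = 98.8.
Since the inequalities point opposite ways, species 2 can invade but species 1 cannot.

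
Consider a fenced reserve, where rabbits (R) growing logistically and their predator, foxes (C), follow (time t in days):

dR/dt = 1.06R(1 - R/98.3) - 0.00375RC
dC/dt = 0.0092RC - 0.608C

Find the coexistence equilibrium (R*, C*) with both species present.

R* ≈ 66.1, C* ≈ 92.6

From dC/dt = 0 with C > 0: 0.0092R* = 0.608, so R* = 66.1.
Substitute into dR/dt = 0: 1.06(1 - 66.1/98.3) = 0.00375C*.
The bracket is 0.328, giving C* = 0.347/0.00375 = 92.6.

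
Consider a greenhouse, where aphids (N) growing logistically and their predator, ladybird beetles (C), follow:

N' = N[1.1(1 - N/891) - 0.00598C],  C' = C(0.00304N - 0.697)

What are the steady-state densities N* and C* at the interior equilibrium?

From dC/dt = 0 with C > 0: 0.00304N* = 0.697, so N* = 229.
Substitute into dN/dt = 0: 1.1(1 - 229/891) = 0.00598C*.
The bracket is 0.743, giving C* = 0.817/0.00598 = 137.

N* ≈ 229, C* ≈ 137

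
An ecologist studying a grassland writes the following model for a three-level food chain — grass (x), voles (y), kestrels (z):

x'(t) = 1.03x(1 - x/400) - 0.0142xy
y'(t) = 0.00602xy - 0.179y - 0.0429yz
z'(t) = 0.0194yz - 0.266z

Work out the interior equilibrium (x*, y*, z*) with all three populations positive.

x* ≈ 324, y* ≈ 13.7, z* ≈ 41.3

From dz/dt = 0: 0.0194y* = 0.266, so y* = 13.7.
From dx/dt = 0: 1.03(1 - x*/400) = 0.0142·13.7, giving x* = 400·(1 - 0.189) = 324.
From dy/dt = 0: 0.00602·324 - 0.179 = 0.0429z*, so z* = 1.77/0.0429 = 41.3.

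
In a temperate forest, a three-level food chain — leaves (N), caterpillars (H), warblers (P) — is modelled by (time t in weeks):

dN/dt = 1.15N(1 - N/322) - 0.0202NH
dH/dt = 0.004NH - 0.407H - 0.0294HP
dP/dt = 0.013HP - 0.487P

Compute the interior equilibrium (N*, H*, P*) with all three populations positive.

N* ≈ 110, H* ≈ 37.5, P* ≈ 1.14

From dP/dt = 0: 0.013H* = 0.487, so H* = 37.5.
From dN/dt = 0: 1.15(1 - N*/322) = 0.0202·37.5, giving N* = 322·(1 - 0.658) = 110.
From dH/dt = 0: 0.004·110 - 0.407 = 0.0294P*, so P* = 0.0335/0.0294 = 1.14.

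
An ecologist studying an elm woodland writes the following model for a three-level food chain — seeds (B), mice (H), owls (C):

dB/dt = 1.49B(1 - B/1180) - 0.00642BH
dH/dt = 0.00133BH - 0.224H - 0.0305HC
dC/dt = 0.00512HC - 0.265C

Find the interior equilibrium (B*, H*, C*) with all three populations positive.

B* ≈ 917, H* ≈ 51.8, C* ≈ 32.6

From dC/dt = 0: 0.00512H* = 0.265, so H* = 51.8.
From dB/dt = 0: 1.49(1 - B*/1180) = 0.00642·51.8, giving B* = 1180·(1 - 0.223) = 917.
From dH/dt = 0: 0.00133·917 - 0.224 = 0.0305C*, so C* = 0.995/0.0305 = 32.6.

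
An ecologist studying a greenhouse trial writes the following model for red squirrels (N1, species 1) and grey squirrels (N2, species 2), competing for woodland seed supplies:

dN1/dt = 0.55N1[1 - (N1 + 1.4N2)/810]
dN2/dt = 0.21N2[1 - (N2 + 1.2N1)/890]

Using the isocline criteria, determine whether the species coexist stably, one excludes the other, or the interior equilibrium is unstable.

unstable coexistence (outcome depends on initial conditions)

Compare the nullcline intercepts: K1/α12 = 810/1.4 = 579 < K2 = 890; K2/α21 = 890/1.2 = 742 < K1 = 810.
Since both are reversed, neither can invade when rare; the interior point is a saddle.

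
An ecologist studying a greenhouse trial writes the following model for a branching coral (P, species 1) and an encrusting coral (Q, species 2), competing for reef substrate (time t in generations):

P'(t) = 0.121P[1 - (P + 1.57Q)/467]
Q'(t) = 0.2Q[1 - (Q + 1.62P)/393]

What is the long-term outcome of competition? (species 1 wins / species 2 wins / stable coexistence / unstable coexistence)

unstable coexistence (outcome depends on initial conditions)

Compare the nullcline intercepts: K1/α12 = 467/1.57 = 297 < K2 = 393; K2/α21 = 393/1.62 = 243 < K1 = 467.
Since both are reversed, neither can invade when rare; the interior point is a saddle.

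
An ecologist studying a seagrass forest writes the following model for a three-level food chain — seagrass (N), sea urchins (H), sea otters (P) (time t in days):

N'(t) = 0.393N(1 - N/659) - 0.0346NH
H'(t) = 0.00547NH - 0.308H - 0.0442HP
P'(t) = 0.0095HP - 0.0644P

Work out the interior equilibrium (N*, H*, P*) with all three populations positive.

N* ≈ 266, H* ≈ 6.78, P* ≈ 25.9

From dP/dt = 0: 0.0095H* = 0.0644, so H* = 6.78.
From dN/dt = 0: 0.393(1 - N*/659) = 0.0346·6.78, giving N* = 659·(1 - 0.597) = 266.
From dH/dt = 0: 0.00547·266 - 0.308 = 0.0442P*, so P* = 1.15/0.0442 = 25.9.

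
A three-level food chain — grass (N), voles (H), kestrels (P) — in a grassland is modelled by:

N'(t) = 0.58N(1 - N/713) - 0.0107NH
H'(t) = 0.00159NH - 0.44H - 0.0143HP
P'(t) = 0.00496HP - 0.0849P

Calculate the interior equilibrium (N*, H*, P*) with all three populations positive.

From dP/dt = 0: 0.00496H* = 0.0849, so H* = 17.1.
From dN/dt = 0: 0.58(1 - N*/713) = 0.0107·17.1, giving N* = 713·(1 - 0.316) = 488.
From dH/dt = 0: 0.00159·488 - 0.44 = 0.0143P*, so P* = 0.336/0.0143 = 23.5.

N* ≈ 488, H* ≈ 17.1, P* ≈ 23.5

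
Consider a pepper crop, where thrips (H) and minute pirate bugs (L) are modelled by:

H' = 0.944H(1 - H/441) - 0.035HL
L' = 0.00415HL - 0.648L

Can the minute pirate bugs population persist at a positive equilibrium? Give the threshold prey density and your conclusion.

The predator equation gives dL/dt > 0 only when H > 0.648/0.00415 = 156.
Without the predator, H → K = 441. Since 441 > 156, the predator can invade and persist.

Threshold H = 156; K > 156, so yes, the predator persists.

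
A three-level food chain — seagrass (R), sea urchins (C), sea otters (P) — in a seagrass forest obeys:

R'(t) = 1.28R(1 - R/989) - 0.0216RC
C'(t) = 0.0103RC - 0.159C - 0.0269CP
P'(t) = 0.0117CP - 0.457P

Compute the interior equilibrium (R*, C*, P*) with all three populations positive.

R* ≈ 337, C* ≈ 39.1, P* ≈ 123

From dP/dt = 0: 0.0117C* = 0.457, so C* = 39.1.
From dR/dt = 0: 1.28(1 - R*/989) = 0.0216·39.1, giving R* = 989·(1 - 0.659) = 337.
From dC/dt = 0: 0.0103·337 - 0.159 = 0.0269P*, so P* = 3.31/0.0269 = 123.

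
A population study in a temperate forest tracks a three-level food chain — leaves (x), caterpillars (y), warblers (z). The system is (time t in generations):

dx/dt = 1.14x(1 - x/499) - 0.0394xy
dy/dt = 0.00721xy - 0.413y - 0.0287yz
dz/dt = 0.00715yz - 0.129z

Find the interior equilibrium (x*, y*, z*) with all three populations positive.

From dz/dt = 0: 0.00715y* = 0.129, so y* = 18.
From dx/dt = 0: 1.14(1 - x*/499) = 0.0394·18, giving x* = 499·(1 - 0.624) = 188.
From dy/dt = 0: 0.00721·188 - 0.413 = 0.0287z*, so z* = 0.941/0.0287 = 32.8.

x* ≈ 188, y* ≈ 18, z* ≈ 32.8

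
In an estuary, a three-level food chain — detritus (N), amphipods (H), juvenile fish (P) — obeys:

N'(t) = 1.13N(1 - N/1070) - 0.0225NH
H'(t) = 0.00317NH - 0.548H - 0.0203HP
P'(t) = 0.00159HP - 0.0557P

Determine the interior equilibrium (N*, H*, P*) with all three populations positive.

From dP/dt = 0: 0.00159H* = 0.0557, so H* = 35.
From dN/dt = 0: 1.13(1 - N*/1070) = 0.0225·35, giving N* = 1070·(1 - 0.698) = 324.
From dH/dt = 0: 0.00317·324 - 0.548 = 0.0203P*, so P* = 0.478/0.0203 = 23.5.

N* ≈ 324, H* ≈ 35, P* ≈ 23.5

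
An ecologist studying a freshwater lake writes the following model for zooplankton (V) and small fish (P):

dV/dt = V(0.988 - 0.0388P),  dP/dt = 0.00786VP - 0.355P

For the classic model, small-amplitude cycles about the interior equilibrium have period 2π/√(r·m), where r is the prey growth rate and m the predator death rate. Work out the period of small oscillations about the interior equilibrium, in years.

T ≈ 10.6 years

Here r = 0.988 and m = 0.355, so r·m = 0.351.
ω = √0.351 = 0.592 per year, hence T = 2π/ω ≈ 10.6 years.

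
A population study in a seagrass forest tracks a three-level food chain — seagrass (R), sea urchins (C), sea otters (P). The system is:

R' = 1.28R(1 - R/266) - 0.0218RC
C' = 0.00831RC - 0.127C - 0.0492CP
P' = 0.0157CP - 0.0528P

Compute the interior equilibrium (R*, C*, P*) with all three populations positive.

From dP/dt = 0: 0.0157C* = 0.0528, so C* = 3.36.
From dR/dt = 0: 1.28(1 - R*/266) = 0.0218·3.36, giving R* = 266·(1 - 0.0573) = 251.
From dC/dt = 0: 0.00831·251 - 0.127 = 0.0492P*, so P* = 1.96/0.0492 = 39.8.

R* ≈ 251, C* ≈ 3.36, P* ≈ 39.8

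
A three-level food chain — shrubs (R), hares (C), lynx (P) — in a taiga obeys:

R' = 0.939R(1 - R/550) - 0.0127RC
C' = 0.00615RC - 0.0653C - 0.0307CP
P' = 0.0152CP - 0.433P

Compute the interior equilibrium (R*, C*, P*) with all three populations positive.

From dP/dt = 0: 0.0152C* = 0.433, so C* = 28.5.
From dR/dt = 0: 0.939(1 - R*/550) = 0.0127·28.5, giving R* = 550·(1 - 0.385) = 338.
From dC/dt = 0: 0.00615·338 - 0.0653 = 0.0307P*, so P* = 2.01/0.0307 = 65.6.

R* ≈ 338, C* ≈ 28.5, P* ≈ 65.6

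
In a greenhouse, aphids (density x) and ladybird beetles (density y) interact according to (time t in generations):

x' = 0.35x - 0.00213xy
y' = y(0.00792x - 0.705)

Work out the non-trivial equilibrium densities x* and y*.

Set dy/dt = 0 with y > 0: 0.00792x - 0.705 = 0, so x* = 0.705/0.00792 = 89.
Set dx/dt = 0 with x > 0: 0.35 - 0.00213y = 0, so y* = 0.35/0.00213 = 164.

x* ≈ 89, y* ≈ 164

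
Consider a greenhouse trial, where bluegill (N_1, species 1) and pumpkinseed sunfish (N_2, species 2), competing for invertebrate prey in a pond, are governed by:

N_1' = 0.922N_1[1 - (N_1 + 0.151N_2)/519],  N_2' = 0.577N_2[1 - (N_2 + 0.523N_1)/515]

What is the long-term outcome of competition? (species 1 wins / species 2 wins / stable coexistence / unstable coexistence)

Compare the nullcline intercepts: K1/α12 = 519/0.151 = 3440 > K2 = 515; K2/α21 = 515/0.523 = 985 > K1 = 519.
Since both inequalities hold, each species can invade when rare, so the interior equilibrium is stable.

stable coexistence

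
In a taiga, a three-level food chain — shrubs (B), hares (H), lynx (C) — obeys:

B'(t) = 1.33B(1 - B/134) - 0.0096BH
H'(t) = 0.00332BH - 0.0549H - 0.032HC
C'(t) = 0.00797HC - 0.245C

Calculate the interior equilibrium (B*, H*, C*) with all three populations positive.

B* ≈ 104, H* ≈ 30.7, C* ≈ 9.1

From dC/dt = 0: 0.00797H* = 0.245, so H* = 30.7.
From dB/dt = 0: 1.33(1 - B*/134) = 0.0096·30.7, giving B* = 134·(1 - 0.222) = 104.
From dH/dt = 0: 0.00332·104 - 0.0549 = 0.032C*, so C* = 0.291/0.032 = 9.1.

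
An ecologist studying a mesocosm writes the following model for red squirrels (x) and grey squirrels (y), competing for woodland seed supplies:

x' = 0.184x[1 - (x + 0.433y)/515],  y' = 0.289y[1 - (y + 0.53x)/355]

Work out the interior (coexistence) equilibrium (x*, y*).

Setting both brackets to zero gives the nullclines x + 0.433y = 515 and 0.53x + y = 355.
Substituting y = 355 - 0.53x into the first: x(1 - 0.433·0.53) = 515 - 0.433·355.
So x* = 361/0.771 = 469, and then y* = 355 - 0.53·469 = 106.

x* ≈ 469, y* ≈ 106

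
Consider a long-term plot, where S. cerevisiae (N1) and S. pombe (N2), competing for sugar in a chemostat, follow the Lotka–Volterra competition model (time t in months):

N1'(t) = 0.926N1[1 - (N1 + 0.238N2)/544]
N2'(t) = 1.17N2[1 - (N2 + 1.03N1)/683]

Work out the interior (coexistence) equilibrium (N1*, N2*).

N1* ≈ 505, N2* ≈ 163

Setting both brackets to zero gives the nullclines N1 + 0.238N2 = 544 and 1.03N1 + N2 = 683.
Substituting N2 = 683 - 1.03N1 into the first: N1(1 - 0.238·1.03) = 544 - 0.238·683.
So N1* = 381/0.755 = 505, and then N2* = 683 - 1.03·505 = 163.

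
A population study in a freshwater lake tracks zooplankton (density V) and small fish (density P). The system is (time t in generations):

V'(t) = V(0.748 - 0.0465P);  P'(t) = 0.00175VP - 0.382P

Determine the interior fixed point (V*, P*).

Set dP/dt = 0 with P > 0: 0.00175V - 0.382 = 0, so V* = 0.382/0.00175 = 218.
Set dV/dt = 0 with V > 0: 0.748 - 0.0465P = 0, so P* = 0.748/0.0465 = 16.1.

V* ≈ 218, P* ≈ 16.1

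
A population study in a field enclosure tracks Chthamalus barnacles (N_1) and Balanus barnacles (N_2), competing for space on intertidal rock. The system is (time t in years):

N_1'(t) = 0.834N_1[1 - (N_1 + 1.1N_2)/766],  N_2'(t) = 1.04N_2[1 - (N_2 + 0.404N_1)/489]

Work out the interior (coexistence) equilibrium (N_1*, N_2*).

N_1* ≈ 411, N_2* ≈ 323

Setting both brackets to zero gives the nullclines N_1 + 1.1N_2 = 766 and 0.404N_1 + N_2 = 489.
Substituting N_2 = 489 - 0.404N_1 into the first: N_1(1 - 1.1·0.404) = 766 - 1.1·489.
So N_1* = 228/0.556 = 411, and then N_2* = 489 - 0.404·411 = 323.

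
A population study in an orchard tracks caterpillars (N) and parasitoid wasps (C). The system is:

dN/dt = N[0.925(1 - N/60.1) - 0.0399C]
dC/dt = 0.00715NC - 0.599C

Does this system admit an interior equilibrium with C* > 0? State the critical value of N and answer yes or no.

The predator equation gives dC/dt > 0 only when N > 0.599/0.00715 = 83.8.
Without the predator, N → K = 60.1. Since 60.1 < 83.8, the predator cannot invade.

Threshold N = 83.8; K < 83.8, so no, the predator goes extinct.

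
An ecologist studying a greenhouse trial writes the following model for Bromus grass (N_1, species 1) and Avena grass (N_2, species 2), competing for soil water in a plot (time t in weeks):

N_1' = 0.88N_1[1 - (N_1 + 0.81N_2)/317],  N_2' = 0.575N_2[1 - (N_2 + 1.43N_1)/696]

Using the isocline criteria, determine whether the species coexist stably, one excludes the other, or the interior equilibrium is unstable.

Compare the nullcline intercepts: K1/α12 = 317/0.81 = 391 < K2 = 696; K2/α21 = 696/1.43 = 487 > K1 = 317.
Since the inequalities point opposite ways, species 2 can invade but species 1 cannot.

species 2 excludes species 1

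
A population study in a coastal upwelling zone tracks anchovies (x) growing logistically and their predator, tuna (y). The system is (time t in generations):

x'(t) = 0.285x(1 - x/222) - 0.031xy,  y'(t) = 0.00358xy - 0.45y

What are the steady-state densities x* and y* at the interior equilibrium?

x* ≈ 126, y* ≈ 3.99

From dy/dt = 0 with y > 0: 0.00358x* = 0.45, so x* = 126.
Substitute into dx/dt = 0: 0.285(1 - 126/222) = 0.031y*.
The bracket is 0.434, giving y* = 0.124/0.031 = 3.99.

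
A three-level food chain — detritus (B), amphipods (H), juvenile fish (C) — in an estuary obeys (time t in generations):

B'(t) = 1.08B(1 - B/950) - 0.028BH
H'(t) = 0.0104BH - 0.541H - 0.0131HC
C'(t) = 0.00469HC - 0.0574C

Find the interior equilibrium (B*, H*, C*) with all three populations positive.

B* ≈ 649, H* ≈ 12.2, C* ≈ 474

From dC/dt = 0: 0.00469H* = 0.0574, so H* = 12.2.
From dB/dt = 0: 1.08(1 - B*/950) = 0.028·12.2, giving B* = 950·(1 - 0.317) = 649.
From dH/dt = 0: 0.0104·649 - 0.541 = 0.0131C*, so C* = 6.2/0.0131 = 474.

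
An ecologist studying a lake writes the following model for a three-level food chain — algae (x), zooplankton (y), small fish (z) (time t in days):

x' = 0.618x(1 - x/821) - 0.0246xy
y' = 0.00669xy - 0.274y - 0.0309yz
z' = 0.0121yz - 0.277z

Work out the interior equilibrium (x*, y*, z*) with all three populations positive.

From dz/dt = 0: 0.0121y* = 0.277, so y* = 22.9.
From dx/dt = 0: 0.618(1 - x*/821) = 0.0246·22.9, giving x* = 821·(1 - 0.911) = 72.9.
From dy/dt = 0: 0.00669·72.9 - 0.274 = 0.0309z*, so z* = 0.213/0.0309 = 6.91.

x* ≈ 72.9, y* ≈ 22.9, z* ≈ 6.91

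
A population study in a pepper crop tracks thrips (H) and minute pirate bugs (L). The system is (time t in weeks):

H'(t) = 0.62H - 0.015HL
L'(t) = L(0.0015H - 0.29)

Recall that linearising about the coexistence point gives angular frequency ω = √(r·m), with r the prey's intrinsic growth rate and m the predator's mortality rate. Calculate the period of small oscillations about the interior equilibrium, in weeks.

T ≈ 14.8 weeks

Here r = 0.62 and m = 0.29, so r·m = 0.18.
ω = √0.18 = 0.424 per week, hence T = 2π/ω ≈ 14.8 weeks.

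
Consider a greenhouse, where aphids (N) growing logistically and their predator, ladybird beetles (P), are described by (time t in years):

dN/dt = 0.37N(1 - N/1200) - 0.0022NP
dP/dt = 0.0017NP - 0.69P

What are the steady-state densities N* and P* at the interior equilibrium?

N* ≈ 406, P* ≈ 111

From dP/dt = 0 with P > 0: 0.0017N* = 0.69, so N* = 406.
Substitute into dN/dt = 0: 0.37(1 - 406/1200) = 0.0022P*.
The bracket is 0.662, giving P* = 0.245/0.0022 = 111.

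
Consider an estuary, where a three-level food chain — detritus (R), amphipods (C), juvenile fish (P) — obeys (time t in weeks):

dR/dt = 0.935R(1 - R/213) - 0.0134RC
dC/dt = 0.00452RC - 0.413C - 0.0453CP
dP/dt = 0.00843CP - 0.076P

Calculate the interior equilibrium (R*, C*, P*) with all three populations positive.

R* ≈ 185, C* ≈ 9.02, P* ≈ 9.39

From dP/dt = 0: 0.00843C* = 0.076, so C* = 9.02.
From dR/dt = 0: 0.935(1 - R*/213) = 0.0134·9.02, giving R* = 213·(1 - 0.129) = 185.
From dC/dt = 0: 0.00452·185 - 0.413 = 0.0453P*, so P* = 0.425/0.0453 = 9.39.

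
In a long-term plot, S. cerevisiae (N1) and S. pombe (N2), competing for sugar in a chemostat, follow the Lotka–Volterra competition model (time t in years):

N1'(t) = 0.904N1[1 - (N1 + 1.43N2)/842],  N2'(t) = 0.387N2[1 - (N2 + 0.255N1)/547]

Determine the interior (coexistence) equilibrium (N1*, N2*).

Setting both brackets to zero gives the nullclines N1 + 1.43N2 = 842 and 0.255N1 + N2 = 547.
Substituting N2 = 547 - 0.255N1 into the first: N1(1 - 1.43·0.255) = 842 - 1.43·547.
So N1* = 59.8/0.635 = 94.1, and then N2* = 547 - 0.255·94.1 = 523.

N1* ≈ 94.1, N2* ≈ 523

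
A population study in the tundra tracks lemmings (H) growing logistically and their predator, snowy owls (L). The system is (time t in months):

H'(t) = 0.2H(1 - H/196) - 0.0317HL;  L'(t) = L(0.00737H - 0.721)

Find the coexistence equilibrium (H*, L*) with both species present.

H* ≈ 97.8, L* ≈ 3.16

From dL/dt = 0 with L > 0: 0.00737H* = 0.721, so H* = 97.8.
Substitute into dH/dt = 0: 0.2(1 - 97.8/196) = 0.0317L*.
The bracket is 0.501, giving L* = 0.1/0.0317 = 3.16.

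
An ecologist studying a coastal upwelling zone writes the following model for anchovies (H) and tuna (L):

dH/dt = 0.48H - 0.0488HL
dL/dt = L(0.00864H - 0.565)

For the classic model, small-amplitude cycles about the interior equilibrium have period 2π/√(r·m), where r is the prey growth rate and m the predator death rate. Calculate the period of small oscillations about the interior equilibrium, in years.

T ≈ 12.1 years

Here r = 0.48 and m = 0.565, so r·m = 0.271.
ω = √0.271 = 0.521 per year, hence T = 2π/ω ≈ 12.1 years.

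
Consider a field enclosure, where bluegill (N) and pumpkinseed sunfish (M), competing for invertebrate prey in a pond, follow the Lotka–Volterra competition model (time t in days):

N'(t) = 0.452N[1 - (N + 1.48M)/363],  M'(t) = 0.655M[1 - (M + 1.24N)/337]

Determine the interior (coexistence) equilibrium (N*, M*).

Setting both brackets to zero gives the nullclines N + 1.48M = 363 and 1.24N + M = 337.
Substituting M = 337 - 1.24N into the first: N(1 - 1.48·1.24) = 363 - 1.48·337.
So N* = -136/-0.835 = 163, and then M* = 337 - 1.24·163 = 135.

N* ≈ 163, M* ≈ 135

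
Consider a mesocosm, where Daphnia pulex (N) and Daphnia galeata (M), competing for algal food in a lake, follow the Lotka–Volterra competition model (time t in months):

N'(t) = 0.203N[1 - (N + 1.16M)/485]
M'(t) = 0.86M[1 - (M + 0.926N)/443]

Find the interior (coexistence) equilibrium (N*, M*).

N* ≈ 389, M* ≈ 82.4

Setting both brackets to zero gives the nullclines N + 1.16M = 485 and 0.926N + M = 443.
Substituting M = 443 - 0.926N into the first: N(1 - 1.16·0.926) = 485 - 1.16·443.
So N* = -28.9/-0.0742 = 389, and then M* = 443 - 0.926·389 = 82.4.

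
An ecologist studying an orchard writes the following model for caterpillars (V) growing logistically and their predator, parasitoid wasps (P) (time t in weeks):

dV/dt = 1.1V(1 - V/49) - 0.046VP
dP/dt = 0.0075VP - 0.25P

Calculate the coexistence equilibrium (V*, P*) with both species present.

From dP/dt = 0 with P > 0: 0.0075V* = 0.25, so V* = 33.3.
Substitute into dV/dt = 0: 1.1(1 - 33.3/49) = 0.046P*.
The bracket is 0.32, giving P* = 0.352/0.046 = 7.65.

V* ≈ 33.3, P* ≈ 7.65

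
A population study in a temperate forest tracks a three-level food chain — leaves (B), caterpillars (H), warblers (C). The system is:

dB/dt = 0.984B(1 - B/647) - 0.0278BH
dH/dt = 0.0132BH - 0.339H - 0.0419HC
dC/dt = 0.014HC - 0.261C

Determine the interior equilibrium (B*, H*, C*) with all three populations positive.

From dC/dt = 0: 0.014H* = 0.261, so H* = 18.6.
From dB/dt = 0: 0.984(1 - B*/647) = 0.0278·18.6, giving B* = 647·(1 - 0.527) = 306.
From dH/dt = 0: 0.0132·306 - 0.339 = 0.0419C*, so C* = 3.7/0.0419 = 88.4.

B* ≈ 306, H* ≈ 18.6, C* ≈ 88.4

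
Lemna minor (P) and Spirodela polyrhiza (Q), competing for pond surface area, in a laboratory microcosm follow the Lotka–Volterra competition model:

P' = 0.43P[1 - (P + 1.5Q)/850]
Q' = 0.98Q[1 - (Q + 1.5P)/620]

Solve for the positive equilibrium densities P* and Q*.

P* ≈ 64, Q* ≈ 524

Setting both brackets to zero gives the nullclines P + 1.5Q = 850 and 1.5P + Q = 620.
Substituting Q = 620 - 1.5P into the first: P(1 - 1.5·1.5) = 850 - 1.5·620.
So P* = -80/-1.25 = 64, and then Q* = 620 - 1.5·64 = 524.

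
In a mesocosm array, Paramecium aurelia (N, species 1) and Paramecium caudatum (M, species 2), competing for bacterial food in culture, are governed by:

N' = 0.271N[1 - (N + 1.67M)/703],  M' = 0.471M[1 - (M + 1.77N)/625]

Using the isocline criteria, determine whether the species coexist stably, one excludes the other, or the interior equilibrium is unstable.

Compare the nullcline intercepts: K1/α12 = 703/1.67 = 421 < K2 = 625; K2/α21 = 625/1.77 = 353 < K1 = 703.
Since both are reversed, neither can invade when rare; the interior point is a saddle.

unstable coexistence (outcome depends on initial conditions)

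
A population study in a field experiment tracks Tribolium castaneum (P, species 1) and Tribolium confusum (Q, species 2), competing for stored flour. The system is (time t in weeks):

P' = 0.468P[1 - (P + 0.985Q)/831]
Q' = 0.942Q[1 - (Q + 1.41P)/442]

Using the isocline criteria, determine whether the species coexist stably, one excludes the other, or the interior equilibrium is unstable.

Compare the nullcline intercepts: K1/α12 = 831/0.985 = 844 > K2 = 442; K2/α21 = 442/1.41 = 313 < K1 = 831.
Since the inequalities point opposite ways, species 1 can invade but species 2 cannot.

species 1 excludes species 2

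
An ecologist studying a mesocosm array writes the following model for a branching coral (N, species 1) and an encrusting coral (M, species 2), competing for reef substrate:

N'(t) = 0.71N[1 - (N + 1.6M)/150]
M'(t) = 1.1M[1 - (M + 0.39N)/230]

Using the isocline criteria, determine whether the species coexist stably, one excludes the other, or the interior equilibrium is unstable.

species 2 excludes species 1

Compare the nullcline intercepts: K1/α12 = 150/1.6 = 93.8 < K2 = 230; K2/α21 = 230/0.39 = 590 > K1 = 150.
Since the inequalities point opposite ways, species 2 can invade but species 1 cannot.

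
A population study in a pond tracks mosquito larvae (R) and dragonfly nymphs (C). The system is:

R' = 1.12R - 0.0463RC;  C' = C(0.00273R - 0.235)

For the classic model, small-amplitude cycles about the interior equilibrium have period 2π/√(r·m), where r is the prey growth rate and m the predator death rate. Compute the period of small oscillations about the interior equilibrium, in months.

Here r = 1.12 and m = 0.235, so r·m = 0.263.
ω = √0.263 = 0.513 per month, hence T = 2π/ω ≈ 12.2 months.

T ≈ 12.2 months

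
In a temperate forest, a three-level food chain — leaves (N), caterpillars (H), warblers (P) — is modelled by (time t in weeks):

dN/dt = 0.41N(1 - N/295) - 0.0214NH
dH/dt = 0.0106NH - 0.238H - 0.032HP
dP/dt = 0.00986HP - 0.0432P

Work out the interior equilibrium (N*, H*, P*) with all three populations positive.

N* ≈ 228, H* ≈ 4.38, P* ≈ 67.9

From dP/dt = 0: 0.00986H* = 0.0432, so H* = 4.38.
From dN/dt = 0: 0.41(1 - N*/295) = 0.0214·4.38, giving N* = 295·(1 - 0.229) = 228.
From dH/dt = 0: 0.0106·228 - 0.238 = 0.032P*, so P* = 2.17/0.032 = 67.9.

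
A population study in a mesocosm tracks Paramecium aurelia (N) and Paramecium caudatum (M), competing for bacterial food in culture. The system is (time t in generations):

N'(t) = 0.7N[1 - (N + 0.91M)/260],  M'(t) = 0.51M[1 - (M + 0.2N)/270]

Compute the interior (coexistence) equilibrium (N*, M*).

Setting both brackets to zero gives the nullclines N + 0.91M = 260 and 0.2N + M = 270.
Substituting M = 270 - 0.2N into the first: N(1 - 0.91·0.2) = 260 - 0.91·270.
So N* = 14.3/0.818 = 17.5, and then M* = 270 - 0.2·17.5 = 267.

N* ≈ 17.5, M* ≈ 267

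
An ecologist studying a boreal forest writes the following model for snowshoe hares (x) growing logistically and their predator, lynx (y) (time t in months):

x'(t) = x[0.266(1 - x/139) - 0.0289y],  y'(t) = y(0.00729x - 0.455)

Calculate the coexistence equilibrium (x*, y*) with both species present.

From dy/dt = 0 with y > 0: 0.00729x* = 0.455, so x* = 62.4.
Substitute into dx/dt = 0: 0.266(1 - 62.4/139) = 0.0289y*.
The bracket is 0.551, giving y* = 0.147/0.0289 = 5.07.

x* ≈ 62.4, y* ≈ 5.07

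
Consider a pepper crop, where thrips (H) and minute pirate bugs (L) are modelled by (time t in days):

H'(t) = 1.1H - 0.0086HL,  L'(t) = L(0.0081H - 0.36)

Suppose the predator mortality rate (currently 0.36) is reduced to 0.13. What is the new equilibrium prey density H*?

At the interior fixed point, setting dL/dt = 0 with L > 0 fixes H* = (predator death rate)/(HL coefficient) — independent of the other coefficients.
With the change, H* = 0.13/0.0081 = 16; it falls from 44.4.

H* ≈ 16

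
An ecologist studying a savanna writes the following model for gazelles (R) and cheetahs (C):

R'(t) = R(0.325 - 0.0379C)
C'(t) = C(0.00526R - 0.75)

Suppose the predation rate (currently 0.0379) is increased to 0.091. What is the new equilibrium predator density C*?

At the interior fixed point, setting dR/dt = 0 with R > 0 fixes C* = (prey growth rate)/(RC coefficient) — independent of the other coefficients.
With the change, C* = 0.325/0.091 = 3.57; it falls from 8.58.

C* ≈ 3.57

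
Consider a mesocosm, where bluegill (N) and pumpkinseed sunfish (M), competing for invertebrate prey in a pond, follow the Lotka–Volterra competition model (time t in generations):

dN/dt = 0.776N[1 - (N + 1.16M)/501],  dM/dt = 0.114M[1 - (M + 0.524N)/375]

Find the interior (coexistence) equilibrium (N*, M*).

N* ≈ 168, M* ≈ 287

Setting both brackets to zero gives the nullclines N + 1.16M = 501 and 0.524N + M = 375.
Substituting M = 375 - 0.524N into the first: N(1 - 1.16·0.524) = 501 - 1.16·375.
So N* = 66/0.392 = 168, and then M* = 375 - 0.524·168 = 287.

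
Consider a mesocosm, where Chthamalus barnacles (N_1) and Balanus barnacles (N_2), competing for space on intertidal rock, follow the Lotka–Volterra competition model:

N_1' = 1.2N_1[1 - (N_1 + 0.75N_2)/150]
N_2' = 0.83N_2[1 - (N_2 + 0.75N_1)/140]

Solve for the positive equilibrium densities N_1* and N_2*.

Setting both brackets to zero gives the nullclines N_1 + 0.75N_2 = 150 and 0.75N_1 + N_2 = 140.
Substituting N_2 = 140 - 0.75N_1 into the first: N_1(1 - 0.75·0.75) = 150 - 0.75·140.
So N_1* = 45/0.438 = 103, and then N_2* = 140 - 0.75·103 = 62.9.

N_1* ≈ 103, N_2* ≈ 62.9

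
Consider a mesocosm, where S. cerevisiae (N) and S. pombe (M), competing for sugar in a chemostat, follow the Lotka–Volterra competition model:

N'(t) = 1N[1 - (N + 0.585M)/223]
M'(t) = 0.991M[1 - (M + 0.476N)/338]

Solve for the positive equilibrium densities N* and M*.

N* ≈ 35, M* ≈ 321

Setting both brackets to zero gives the nullclines N + 0.585M = 223 and 0.476N + M = 338.
Substituting M = 338 - 0.476N into the first: N(1 - 0.585·0.476) = 223 - 0.585·338.
So N* = 25.3/0.722 = 35, and then M* = 338 - 0.476·35 = 321.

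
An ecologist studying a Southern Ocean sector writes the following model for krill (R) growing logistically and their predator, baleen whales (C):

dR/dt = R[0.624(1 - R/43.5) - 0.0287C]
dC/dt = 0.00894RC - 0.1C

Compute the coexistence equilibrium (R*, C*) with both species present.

R* ≈ 11.2, C* ≈ 16.2

From dC/dt = 0 with C > 0: 0.00894R* = 0.1, so R* = 11.2.
Substitute into dR/dt = 0: 0.624(1 - 11.2/43.5) = 0.0287C*.
The bracket is 0.743, giving C* = 0.464/0.0287 = 16.2.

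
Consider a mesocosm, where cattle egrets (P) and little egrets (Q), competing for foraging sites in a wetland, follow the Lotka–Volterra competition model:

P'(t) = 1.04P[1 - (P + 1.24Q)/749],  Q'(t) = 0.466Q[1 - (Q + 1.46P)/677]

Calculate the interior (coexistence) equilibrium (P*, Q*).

Setting both brackets to zero gives the nullclines P + 1.24Q = 749 and 1.46P + Q = 677.
Substituting Q = 677 - 1.46P into the first: P(1 - 1.24·1.46) = 749 - 1.24·677.
So P* = -90.5/-0.81 = 112, and then Q* = 677 - 1.46·112 = 514.

P* ≈ 112, Q* ≈ 514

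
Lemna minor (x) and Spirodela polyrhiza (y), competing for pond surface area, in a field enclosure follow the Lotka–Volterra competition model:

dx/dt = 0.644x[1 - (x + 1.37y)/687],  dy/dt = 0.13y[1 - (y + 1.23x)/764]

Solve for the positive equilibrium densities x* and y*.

x* ≈ 525, y* ≈ 118

Setting both brackets to zero gives the nullclines x + 1.37y = 687 and 1.23x + y = 764.
Substituting y = 764 - 1.23x into the first: x(1 - 1.37·1.23) = 687 - 1.37·764.
So x* = -360/-0.685 = 525, and then y* = 764 - 1.23·525 = 118.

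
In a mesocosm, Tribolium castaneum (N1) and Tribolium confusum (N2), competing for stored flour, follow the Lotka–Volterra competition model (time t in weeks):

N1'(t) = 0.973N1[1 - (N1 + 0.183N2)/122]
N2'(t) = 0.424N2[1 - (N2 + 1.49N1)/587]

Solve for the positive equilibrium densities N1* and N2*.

Setting both brackets to zero gives the nullclines N1 + 0.183N2 = 122 and 1.49N1 + N2 = 587.
Substituting N2 = 587 - 1.49N1 into the first: N1(1 - 0.183·1.49) = 122 - 0.183·587.
So N1* = 14.6/0.727 = 20, and then N2* = 587 - 1.49·20 = 557.

N1* ≈ 20, N2* ≈ 557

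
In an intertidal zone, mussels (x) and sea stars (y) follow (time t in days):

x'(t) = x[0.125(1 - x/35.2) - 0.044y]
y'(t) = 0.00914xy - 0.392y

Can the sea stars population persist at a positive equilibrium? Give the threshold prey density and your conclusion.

Threshold x = 42.9; K < 42.9, so no, the predator goes extinct.

The predator equation gives dy/dt > 0 only when x > 0.392/0.00914 = 42.9.
Without the predator, x → K = 35.2. Since 35.2 < 42.9, the predator cannot invade.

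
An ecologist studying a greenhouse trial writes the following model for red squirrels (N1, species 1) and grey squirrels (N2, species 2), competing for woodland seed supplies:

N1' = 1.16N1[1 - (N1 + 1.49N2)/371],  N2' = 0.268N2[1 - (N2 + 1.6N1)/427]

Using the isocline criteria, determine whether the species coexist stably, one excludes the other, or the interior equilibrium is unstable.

Compare the nullcline intercepts: K1/α12 = 371/1.49 = 249 < K2 = 427; K2/α21 = 427/1.6 = 267 < K1 = 371.
Since both are reversed, neither can invade when rare; the interior point is a saddle.

unstable coexistence (outcome depends on initial conditions)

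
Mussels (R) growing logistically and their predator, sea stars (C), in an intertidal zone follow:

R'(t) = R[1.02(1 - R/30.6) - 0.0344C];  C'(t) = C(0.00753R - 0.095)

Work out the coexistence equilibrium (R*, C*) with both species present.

R* ≈ 12.6, C* ≈ 17.4

From dC/dt = 0 with C > 0: 0.00753R* = 0.095, so R* = 12.6.
Substitute into dR/dt = 0: 1.02(1 - 12.6/30.6) = 0.0344C*.
The bracket is 0.588, giving C* = 0.599/0.0344 = 17.4.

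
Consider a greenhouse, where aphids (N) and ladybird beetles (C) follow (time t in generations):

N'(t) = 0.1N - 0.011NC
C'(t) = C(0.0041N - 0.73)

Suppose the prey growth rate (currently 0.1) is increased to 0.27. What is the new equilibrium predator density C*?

C* ≈ 24.5

At the interior fixed point, setting dN/dt = 0 with N > 0 fixes C* = (prey growth rate)/(NC coefficient) — independent of the other coefficients.
With the change, C* = 0.27/0.011 = 24.5; it rises from 9.09.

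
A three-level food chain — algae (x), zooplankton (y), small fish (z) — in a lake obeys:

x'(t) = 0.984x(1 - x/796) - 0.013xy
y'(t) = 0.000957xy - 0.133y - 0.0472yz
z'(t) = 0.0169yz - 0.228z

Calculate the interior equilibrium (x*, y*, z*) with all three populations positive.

x* ≈ 654, y* ≈ 13.5, z* ≈ 10.4

From dz/dt = 0: 0.0169y* = 0.228, so y* = 13.5.
From dx/dt = 0: 0.984(1 - x*/796) = 0.013·13.5, giving x* = 796·(1 - 0.178) = 654.
From dy/dt = 0: 0.000957·654 - 0.133 = 0.0472z*, so z* = 0.493/0.0472 = 10.4.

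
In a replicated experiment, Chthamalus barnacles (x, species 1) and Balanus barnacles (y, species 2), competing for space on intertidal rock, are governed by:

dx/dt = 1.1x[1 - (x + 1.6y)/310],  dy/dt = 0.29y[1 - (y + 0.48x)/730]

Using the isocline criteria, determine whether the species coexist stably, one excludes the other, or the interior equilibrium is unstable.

species 2 excludes species 1

Compare the nullcline intercepts: K1/α12 = 310/1.6 = 194 < K2 = 730; K2/α21 = 730/0.48 = 1520 > K1 = 310.
Since the inequalities point opposite ways, species 2 can invade but species 1 cannot.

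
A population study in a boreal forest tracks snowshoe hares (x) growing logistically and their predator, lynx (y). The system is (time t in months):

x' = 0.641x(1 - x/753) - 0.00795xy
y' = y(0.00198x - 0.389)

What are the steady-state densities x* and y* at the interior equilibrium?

From dy/dt = 0 with y > 0: 0.00198x* = 0.389, so x* = 196.
Substitute into dx/dt = 0: 0.641(1 - 196/753) = 0.00795y*.
The bracket is 0.739, giving y* = 0.474/0.00795 = 59.6.

x* ≈ 196, y* ≈ 59.6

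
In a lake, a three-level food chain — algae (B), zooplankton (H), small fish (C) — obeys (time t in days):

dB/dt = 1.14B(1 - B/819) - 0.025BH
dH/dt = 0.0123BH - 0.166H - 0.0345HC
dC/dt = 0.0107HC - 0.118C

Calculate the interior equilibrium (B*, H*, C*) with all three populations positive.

From dC/dt = 0: 0.0107H* = 0.118, so H* = 11.
From dB/dt = 0: 1.14(1 - B*/819) = 0.025·11, giving B* = 819·(1 - 0.242) = 621.
From dH/dt = 0: 0.0123·621 - 0.166 = 0.0345C*, so C* = 7.47/0.0345 = 217.

B* ≈ 621, H* ≈ 11, C* ≈ 217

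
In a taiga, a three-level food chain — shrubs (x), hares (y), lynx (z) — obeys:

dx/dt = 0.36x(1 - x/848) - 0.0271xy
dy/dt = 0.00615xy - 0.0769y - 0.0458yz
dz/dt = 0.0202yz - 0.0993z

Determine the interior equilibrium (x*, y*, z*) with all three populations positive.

x* ≈ 534, y* ≈ 4.92, z* ≈ 70.1

From dz/dt = 0: 0.0202y* = 0.0993, so y* = 4.92.
From dx/dt = 0: 0.36(1 - x*/848) = 0.0271·4.92, giving x* = 848·(1 - 0.37) = 534.
From dy/dt = 0: 0.00615·534 - 0.0769 = 0.0458z*, so z* = 3.21/0.0458 = 70.1.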